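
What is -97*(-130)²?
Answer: -1639300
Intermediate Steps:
-97*(-130)² = -97*16900 = -1639300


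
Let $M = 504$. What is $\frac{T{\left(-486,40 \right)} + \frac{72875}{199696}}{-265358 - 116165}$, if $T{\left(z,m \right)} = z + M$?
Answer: $- \frac{3667403}{76188617008} \approx -4.8136 \cdot 10^{-5}$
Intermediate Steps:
$T{\left(z,m \right)} = 504 + z$ ($T{\left(z,m \right)} = z + 504 = 504 + z$)
$\frac{T{\left(-486,40 \right)} + \frac{72875}{199696}}{-265358 - 116165} = \frac{\left(504 - 486\right) + \frac{72875}{199696}}{-265358 - 116165} = \frac{18 + 72875 \cdot \frac{1}{199696}}{-381523} = \left(18 + \frac{72875}{199696}\right) \left(- \frac{1}{381523}\right) = \frac{3667403}{199696} \left(- \frac{1}{381523}\right) = - \frac{3667403}{76188617008}$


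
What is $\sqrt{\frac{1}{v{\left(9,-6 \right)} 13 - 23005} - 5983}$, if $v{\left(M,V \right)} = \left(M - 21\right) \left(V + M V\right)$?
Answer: $\frac{2 i \sqrt{278487750305}}{13645} \approx 77.35 i$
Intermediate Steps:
$v{\left(M,V \right)} = \left(-21 + M\right) \left(V + M V\right)$
$\sqrt{\frac{1}{v{\left(9,-6 \right)} 13 - 23005} - 5983} = \sqrt{\frac{1}{- 6 \left(-21 + 9^{2} - 180\right) 13 - 23005} - 5983} = \sqrt{\frac{1}{- 6 \left(-21 + 81 - 180\right) 13 - 23005} - 5983} = \sqrt{\frac{1}{\left(-6\right) \left(-120\right) 13 - 23005} - 5983} = \sqrt{\frac{1}{720 \cdot 13 - 23005} - 5983} = \sqrt{\frac{1}{9360 - 23005} - 5983} = \sqrt{\frac{1}{-13645} - 5983} = \sqrt{- \frac{1}{13645} - 5983} = \sqrt{- \frac{81638036}{13645}} = \frac{2 i \sqrt{278487750305}}{13645}$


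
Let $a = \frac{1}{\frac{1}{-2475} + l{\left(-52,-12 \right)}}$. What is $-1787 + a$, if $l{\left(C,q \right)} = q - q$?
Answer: $-4262$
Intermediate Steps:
$l{\left(C,q \right)} = 0$
$a = -2475$ ($a = \frac{1}{\frac{1}{-2475} + 0} = \frac{1}{- \frac{1}{2475} + 0} = \frac{1}{- \frac{1}{2475}} = -2475$)
$-1787 + a = -1787 - 2475 = -4262$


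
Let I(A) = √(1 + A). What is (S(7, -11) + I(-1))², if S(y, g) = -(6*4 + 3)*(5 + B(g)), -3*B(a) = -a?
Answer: 1296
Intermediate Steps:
B(a) = a/3 (B(a) = -(-1)*a/3 = a/3)
S(y, g) = -135 - 9*g (S(y, g) = -(6*4 + 3)*(5 + g/3) = -(24 + 3)*(5 + g/3) = -27*(5 + g/3) = -(135 + 9*g) = -135 - 9*g)
(S(7, -11) + I(-1))² = ((-135 - 9*(-11)) + √(1 - 1))² = ((-135 + 99) + √0)² = (-36 + 0)² = (-36)² = 1296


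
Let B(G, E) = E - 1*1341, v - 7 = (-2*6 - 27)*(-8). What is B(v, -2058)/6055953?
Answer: -1133/2018651 ≈ -0.00056127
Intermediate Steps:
v = 319 (v = 7 + (-2*6 - 27)*(-8) = 7 + (-12 - 27)*(-8) = 7 - 39*(-8) = 7 + 312 = 319)
B(G, E) = -1341 + E (B(G, E) = E - 1341 = -1341 + E)
B(v, -2058)/6055953 = (-1341 - 2058)/6055953 = -3399*1/6055953 = -1133/2018651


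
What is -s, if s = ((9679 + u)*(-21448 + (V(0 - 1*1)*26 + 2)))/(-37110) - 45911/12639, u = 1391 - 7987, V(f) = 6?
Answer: -27596105684/15634443 ≈ -1765.1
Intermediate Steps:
u = -6596
s = 27596105684/15634443 (s = ((9679 - 6596)*(-21448 + (6*26 + 2)))/(-37110) - 45911/12639 = (3083*(-21448 + (156 + 2)))*(-1/37110) - 45911*1/12639 = (3083*(-21448 + 158))*(-1/37110) - 45911/12639 = (3083*(-21290))*(-1/37110) - 45911/12639 = -65637070*(-1/37110) - 45911/12639 = 6563707/3711 - 45911/12639 = 27596105684/15634443 ≈ 1765.1)
-s = -1*27596105684/15634443 = -27596105684/15634443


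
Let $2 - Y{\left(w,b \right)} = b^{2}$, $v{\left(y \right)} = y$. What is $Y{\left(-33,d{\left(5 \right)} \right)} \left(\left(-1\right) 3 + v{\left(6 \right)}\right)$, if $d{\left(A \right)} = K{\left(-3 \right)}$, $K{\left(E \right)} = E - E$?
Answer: $6$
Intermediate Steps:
$K{\left(E \right)} = 0$
$d{\left(A \right)} = 0$
$Y{\left(w,b \right)} = 2 - b^{2}$
$Y{\left(-33,d{\left(5 \right)} \right)} \left(\left(-1\right) 3 + v{\left(6 \right)}\right) = \left(2 - 0^{2}\right) \left(\left(-1\right) 3 + 6\right) = \left(2 - 0\right) \left(-3 + 6\right) = \left(2 + 0\right) 3 = 2 \cdot 3 = 6$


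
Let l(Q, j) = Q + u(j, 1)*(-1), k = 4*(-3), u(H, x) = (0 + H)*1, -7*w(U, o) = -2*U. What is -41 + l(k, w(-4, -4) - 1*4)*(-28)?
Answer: 151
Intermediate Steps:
w(U, o) = 2*U/7 (w(U, o) = -(-2)*U/7 = 2*U/7)
u(H, x) = H (u(H, x) = H*1 = H)
k = -12
l(Q, j) = Q - j (l(Q, j) = Q + j*(-1) = Q - j)
-41 + l(k, w(-4, -4) - 1*4)*(-28) = -41 + (-12 - ((2/7)*(-4) - 1*4))*(-28) = -41 + (-12 - (-8/7 - 4))*(-28) = -41 + (-12 - 1*(-36/7))*(-28) = -41 + (-12 + 36/7)*(-28) = -41 - 48/7*(-28) = -41 + 192 = 151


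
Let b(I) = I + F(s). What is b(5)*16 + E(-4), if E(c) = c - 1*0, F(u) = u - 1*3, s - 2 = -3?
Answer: 12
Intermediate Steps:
s = -1 (s = 2 - 3 = -1)
F(u) = -3 + u (F(u) = u - 3 = -3 + u)
E(c) = c (E(c) = c + 0 = c)
b(I) = -4 + I (b(I) = I + (-3 - 1) = I - 4 = -4 + I)
b(5)*16 + E(-4) = (-4 + 5)*16 - 4 = 1*16 - 4 = 16 - 4 = 12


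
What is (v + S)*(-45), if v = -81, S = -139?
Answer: 9900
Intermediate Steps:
(v + S)*(-45) = (-81 - 139)*(-45) = -220*(-45) = 9900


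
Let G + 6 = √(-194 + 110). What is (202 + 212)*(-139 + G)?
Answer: -60030 + 828*I*√21 ≈ -60030.0 + 3794.4*I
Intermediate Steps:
G = -6 + 2*I*√21 (G = -6 + √(-194 + 110) = -6 + √(-84) = -6 + 2*I*√21 ≈ -6.0 + 9.1651*I)
(202 + 212)*(-139 + G) = (202 + 212)*(-139 + (-6 + 2*I*√21)) = 414*(-145 + 2*I*√21) = -60030 + 828*I*√21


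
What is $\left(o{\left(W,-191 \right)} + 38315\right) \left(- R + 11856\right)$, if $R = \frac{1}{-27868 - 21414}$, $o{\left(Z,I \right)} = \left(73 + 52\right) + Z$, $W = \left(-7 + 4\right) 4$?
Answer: $\frac{11226497969102}{24641} \approx 4.556 \cdot 10^{8}$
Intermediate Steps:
$W = -12$ ($W = \left(-3\right) 4 = -12$)
$o{\left(Z,I \right)} = 125 + Z$
$R = - \frac{1}{49282}$ ($R = \frac{1}{-49282} = - \frac{1}{49282} \approx -2.0291 \cdot 10^{-5}$)
$\left(o{\left(W,-191 \right)} + 38315\right) \left(- R + 11856\right) = \left(\left(125 - 12\right) + 38315\right) \left(\left(-1\right) \left(- \frac{1}{49282}\right) + 11856\right) = \left(113 + 38315\right) \left(\frac{1}{49282} + 11856\right) = 38428 \cdot \frac{584287393}{49282} = \frac{11226497969102}{24641}$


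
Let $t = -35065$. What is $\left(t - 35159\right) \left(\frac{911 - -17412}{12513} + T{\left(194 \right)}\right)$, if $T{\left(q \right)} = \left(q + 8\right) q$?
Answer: $- \frac{11478762769936}{4171} \approx -2.752 \cdot 10^{9}$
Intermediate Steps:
$T{\left(q \right)} = q \left(8 + q\right)$ ($T{\left(q \right)} = \left(8 + q\right) q = q \left(8 + q\right)$)
$\left(t - 35159\right) \left(\frac{911 - -17412}{12513} + T{\left(194 \right)}\right) = \left(-35065 - 35159\right) \left(\frac{911 - -17412}{12513} + 194 \left(8 + 194\right)\right) = - 70224 \left(\left(911 + 17412\right) \frac{1}{12513} + 194 \cdot 202\right) = - 70224 \left(18323 \cdot \frac{1}{12513} + 39188\right) = - 70224 \left(\frac{18323}{12513} + 39188\right) = \left(-70224\right) \frac{490377767}{12513} = - \frac{11478762769936}{4171}$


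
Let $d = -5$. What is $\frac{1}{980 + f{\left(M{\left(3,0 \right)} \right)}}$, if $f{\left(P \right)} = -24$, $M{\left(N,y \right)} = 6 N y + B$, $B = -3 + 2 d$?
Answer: $\frac{1}{956} \approx 0.001046$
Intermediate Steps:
$B = -13$ ($B = -3 + 2 \left(-5\right) = -3 - 10 = -13$)
$M{\left(N,y \right)} = -13 + 6 N y$ ($M{\left(N,y \right)} = 6 N y - 13 = -13 + 6 N y$)
$\frac{1}{980 + f{\left(M{\left(3,0 \right)} \right)}} = \frac{1}{980 - 24} = \frac{1}{956}$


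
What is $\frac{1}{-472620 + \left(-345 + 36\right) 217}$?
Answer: $- \frac{1}{539673} \approx -1.853 \cdot 10^{-6}$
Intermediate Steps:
$\frac{1}{-472620 + \left(-345 + 36\right) 217} = \frac{1}{-472620 - 67053} = \frac{1}{-539673} = - \frac{1}{539673}$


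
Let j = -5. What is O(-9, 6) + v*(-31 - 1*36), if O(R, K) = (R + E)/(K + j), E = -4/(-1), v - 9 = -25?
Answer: 1067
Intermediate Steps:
v = -16 (v = 9 - 25 = -16)
E = 4 (E = -4*(-1) = 4)
O(R, K) = (4 + R)/(-5 + K) (O(R, K) = (R + 4)/(K - 5) = (4 + R)/(-5 + K))
O(-9, 6) + v*(-31 - 1*36) = (4 - 9)/(-5 + 6) - 16*(-31 - 1*36) = -5/1 - 16*(-31 - 36) = 1*(-5) - 16*(-67) = -5 + 1072 = 1067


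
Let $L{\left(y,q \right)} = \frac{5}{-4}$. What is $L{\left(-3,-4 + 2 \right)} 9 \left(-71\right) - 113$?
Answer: $\frac{2743}{4} \approx 685.75$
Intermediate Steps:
$L{\left(y,q \right)} = - \frac{5}{4}$ ($L{\left(y,q \right)} = 5 \left(- \frac{1}{4}\right) = - \frac{5}{4}$)
$L{\left(-3,-4 + 2 \right)} 9 \left(-71\right) - 113 = \left(- \frac{5}{4}\right) 9 \left(-71\right) - 113 = \left(- \frac{45}{4}\right) \left(-71\right) - 113 = \frac{3195}{4} - 113 = \frac{2743}{4}$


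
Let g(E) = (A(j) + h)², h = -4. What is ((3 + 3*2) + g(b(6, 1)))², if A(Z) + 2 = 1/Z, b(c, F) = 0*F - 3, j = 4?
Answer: 452929/256 ≈ 1769.3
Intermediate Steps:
b(c, F) = -3 (b(c, F) = 0 - 3 = -3)
A(Z) = -2 + 1/Z
g(E) = 529/16 (g(E) = ((-2 + 1/4) - 4)² = ((-2 + ¼) - 4)² = (-7/4 - 4)² = (-23/4)² = 529/16)
((3 + 3*2) + g(b(6, 1)))² = ((3 + 3*2) + 529/16)² = ((3 + 6) + 529/16)² = (9 + 529/16)² = (673/16)² = 452929/256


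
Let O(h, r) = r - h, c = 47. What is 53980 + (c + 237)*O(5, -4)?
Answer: 51424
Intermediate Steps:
53980 + (c + 237)*O(5, -4) = 53980 + (47 + 237)*(-4 - 1*5) = 53980 + 284*(-4 - 5) = 53980 + 284*(-9) = 53980 - 2556 = 51424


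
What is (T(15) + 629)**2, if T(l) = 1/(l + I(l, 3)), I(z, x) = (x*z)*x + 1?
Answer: 9021200400/22801 ≈ 3.9565e+5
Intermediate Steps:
I(z, x) = 1 + z*x**2 (I(z, x) = z*x**2 + 1 = 1 + z*x**2)
T(l) = 1/(1 + 10*l) (T(l) = 1/(l + (1 + l*3**2)) = 1/(l + (1 + l*9)) = 1/(l + (1 + 9*l)) = 1/(1 + 10*l))
(T(15) + 629)**2 = (1/(1 + 10*15) + 629)**2 = (1/(1 + 150) + 629)**2 = (1/151 + 629)**2 = (94980/151)**2 = 9021200400/22801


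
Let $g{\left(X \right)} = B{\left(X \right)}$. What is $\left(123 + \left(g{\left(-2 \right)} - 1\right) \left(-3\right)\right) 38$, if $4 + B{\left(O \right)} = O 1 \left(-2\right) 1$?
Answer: $4788$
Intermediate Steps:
$B{\left(O \right)} = -4 - 2 O$ ($B{\left(O \right)} = -4 + O 1 \left(-2\right) 1 = -4 + O \left(-2\right) 1 = -4 + - 2 O 1 = -4 - 2 O$)
$g{\left(X \right)} = -4 - 2 X$
$\left(123 + \left(g{\left(-2 \right)} - 1\right) \left(-3\right)\right) 38 = \left(123 + \left(\left(-4 - -4\right) - 1\right) \left(-3\right)\right) 38 = \left(123 + \left(\left(-4 + 4\right) - 1\right) \left(-3\right)\right) 38 = \left(123 + \left(0 - 1\right) \left(-3\right)\right) 38 = \left(123 - -3\right) 38 = \left(123 + 3\right) 38 = 126 \cdot 38 = 4788$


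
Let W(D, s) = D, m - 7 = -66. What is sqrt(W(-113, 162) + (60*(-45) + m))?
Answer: 2*I*sqrt(718) ≈ 53.591*I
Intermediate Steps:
m = -59 (m = 7 - 66 = -59)
sqrt(W(-113, 162) + (60*(-45) + m)) = sqrt(-113 + (60*(-45) - 59)) = sqrt(-113 + (-2700 - 59)) = sqrt(-113 - 2759) = sqrt(-2872) = 2*I*sqrt(718)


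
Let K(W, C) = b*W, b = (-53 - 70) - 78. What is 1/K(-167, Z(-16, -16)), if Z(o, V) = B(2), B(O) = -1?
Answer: 1/33567 ≈ 2.9791e-5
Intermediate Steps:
Z(o, V) = -1
b = -201 (b = -123 - 78 = -201)
K(W, C) = -201*W
1/K(-167, Z(-16, -16)) = 1/(-201*(-167)) = 1/33567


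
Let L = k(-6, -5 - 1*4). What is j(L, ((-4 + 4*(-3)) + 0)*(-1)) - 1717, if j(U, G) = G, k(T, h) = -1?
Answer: -1701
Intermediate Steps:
L = -1
j(L, ((-4 + 4*(-3)) + 0)*(-1)) - 1717 = ((-4 + 4*(-3)) + 0)*(-1) - 1717 = ((-4 - 12) + 0)*(-1) - 1717 = (-16 + 0)*(-1) - 1717 = -16*(-1) - 1717 = 16 - 1717 = -1701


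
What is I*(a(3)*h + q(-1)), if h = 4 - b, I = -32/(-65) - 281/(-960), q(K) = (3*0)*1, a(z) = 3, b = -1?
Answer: 9797/832 ≈ 11.775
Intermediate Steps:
q(K) = 0 (q(K) = 0*1 = 0)
I = 9797/12480 (I = -32*(-1/65) - 281*(-1/960) = 32/65 + 281/960 = 9797/12480 ≈ 0.78502)
h = 5 (h = 4 - 1*(-1) = 4 + 1 = 5)
I*(a(3)*h + q(-1)) = 9797*(3*5 + 0)/12480 = 9797*(15 + 0)/12480 = (9797/12480)*15 = 9797/832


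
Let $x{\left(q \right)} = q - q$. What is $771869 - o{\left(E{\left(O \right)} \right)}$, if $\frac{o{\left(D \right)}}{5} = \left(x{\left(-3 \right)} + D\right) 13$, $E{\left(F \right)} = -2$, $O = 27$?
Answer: $771999$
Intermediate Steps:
$x{\left(q \right)} = 0$
$o{\left(D \right)} = 65 D$ ($o{\left(D \right)} = 5 \left(0 + D\right) 13 = 5 D 13 = 5 \cdot 13 D = 65 D$)
$771869 - o{\left(E{\left(O \right)} \right)} = 771869 - 65 \left(-2\right) = 771869 - -130 = 771869 + 130 = 771999$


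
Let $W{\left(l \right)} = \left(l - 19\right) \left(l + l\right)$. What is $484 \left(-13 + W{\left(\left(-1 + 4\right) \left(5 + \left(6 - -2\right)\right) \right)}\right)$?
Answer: $748748$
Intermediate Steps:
$W{\left(l \right)} = 2 l \left(-19 + l\right)$ ($W{\left(l \right)} = \left(-19 + l\right) 2 l = 2 l \left(-19 + l\right)$)
$484 \left(-13 + W{\left(\left(-1 + 4\right) \left(5 + \left(6 - -2\right)\right) \right)}\right) = 484 \left(-13 + 2 \left(-1 + 4\right) \left(5 + \left(6 - -2\right)\right) \left(-19 + \left(-1 + 4\right) \left(5 + \left(6 - -2\right)\right)\right)\right) = 484 \left(-13 + 2 \cdot 3 \left(5 + \left(6 + 2\right)\right) \left(-19 + 3 \left(5 + \left(6 + 2\right)\right)\right)\right) = 484 \left(-13 + 2 \cdot 3 \left(5 + 8\right) \left(-19 + 3 \left(5 + 8\right)\right)\right) = 484 \left(-13 + 2 \cdot 3 \cdot 13 \left(-19 + 3 \cdot 13\right)\right) = 484 \left(-13 + 2 \cdot 39 \left(-19 + 39\right)\right) = 484 \left(-13 + 2 \cdot 39 \cdot 20\right) = 484 \left(-13 + 1560\right) = 484 \cdot 1547 = 748748$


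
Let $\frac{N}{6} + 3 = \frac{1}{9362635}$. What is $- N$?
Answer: $\frac{168527424}{9362635} \approx 18.0$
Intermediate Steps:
$N = - \frac{168527424}{9362635}$ ($N = -18 + \frac{6}{9362635} = - \frac{168527424}{9362635} \approx -18.0$)
$- N = \left(-1\right) \left(- \frac{168527424}{9362635}\right) = \frac{168527424}{9362635}$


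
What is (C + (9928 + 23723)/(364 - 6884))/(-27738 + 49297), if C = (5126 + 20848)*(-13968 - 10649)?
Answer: -4168900799811/140564680 ≈ -29658.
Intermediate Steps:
C = -639401958 (C = 25974*(-24617) = -639401958)
(C + (9928 + 23723)/(364 - 6884))/(-27738 + 49297) = (-639401958 + (9928 + 23723)/(364 - 6884))/(-27738 + 49297) = (-639401958 + 33651/(-6520))/21559 = (-639401958 + 33651*(-1/6520))*(1/21559) = (-639401958 - 33651/6520)*(1/21559) = -4168900799811/6520*1/21559 = -4168900799811/140564680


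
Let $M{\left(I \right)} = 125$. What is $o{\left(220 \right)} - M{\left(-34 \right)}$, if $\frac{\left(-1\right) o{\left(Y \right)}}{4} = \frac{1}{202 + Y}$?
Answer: $- \frac{26377}{211} \approx -125.01$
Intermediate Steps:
$o{\left(Y \right)} = - \frac{4}{202 + Y}$
$o{\left(220 \right)} - M{\left(-34 \right)} = - \frac{4}{202 + 220} - 125 = - \frac{4}{422} - 125 = \left(-4\right) \frac{1}{422} - 125 = - \frac{2}{211} - 125 = - \frac{26377}{211}$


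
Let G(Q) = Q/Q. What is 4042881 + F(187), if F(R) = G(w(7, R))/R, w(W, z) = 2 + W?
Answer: 756018748/187 ≈ 4.0429e+6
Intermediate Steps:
G(Q) = 1
F(R) = 1/R
4042881 + F(187) = 4042881 + 1/187 = 756018748/187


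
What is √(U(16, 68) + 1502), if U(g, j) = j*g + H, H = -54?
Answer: 2*√634 ≈ 50.359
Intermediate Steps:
U(g, j) = -54 + g*j (U(g, j) = j*g - 54 = g*j - 54 = -54 + g*j)
√(U(16, 68) + 1502) = √((-54 + 16*68) + 1502) = √((-54 + 1088) + 1502) = √(1034 + 1502) = √2536 = 2*√634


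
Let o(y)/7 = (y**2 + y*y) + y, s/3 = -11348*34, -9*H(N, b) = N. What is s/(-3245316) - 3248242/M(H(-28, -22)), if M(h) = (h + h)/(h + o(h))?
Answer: -203803719331670/2433987 ≈ -8.3732e+7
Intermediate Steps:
H(N, b) = -N/9
s = -1157496 (s = 3*(-11348*34) = 3*(-385832) = -1157496)
o(y) = 7*y + 14*y**2 (o(y) = 7*((y**2 + y*y) + y) = 7*((y**2 + y**2) + y) = 7*(2*y**2 + y) = 7*(y + 2*y**2) = 7*y + 14*y**2)
M(h) = 2*h/(h + 7*h*(1 + 2*h)) (M(h) = (h + h)/(h + 7*h*(1 + 2*h)) = (2*h)/(h + 7*h*(1 + 2*h)) = 2*h/(h + 7*h*(1 + 2*h)))
s/(-3245316) - 3248242/M(H(-28, -22)) = -1157496/(-3245316) - 3248242/(1/(4 + 7*(-1/9*(-28)))) = -1157496*(-1/3245316) - 3248242/(1/(4 + 7*(28/9))) = 96458/270443 - 3248242/(1/(4 + 196/9)) = 96458/270443 - 3248242/(1/(232/9)) = 96458/270443 - 3248242/9/232 = 96458/270443 - 3248242*232/9 = 96458/270443 - 753592144/9 = -203803719331670/2433987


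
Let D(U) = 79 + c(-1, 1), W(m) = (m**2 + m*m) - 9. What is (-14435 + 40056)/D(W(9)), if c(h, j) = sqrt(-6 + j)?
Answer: 2024059/6246 - 25621*I*sqrt(5)/6246 ≈ 324.06 - 9.1723*I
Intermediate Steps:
W(m) = -9 + 2*m**2 (W(m) = (m**2 + m**2) - 9 = 2*m**2 - 9 = -9 + 2*m**2)
D(U) = 79 + I*sqrt(5) (D(U) = 79 + sqrt(-6 + 1) = 79 + sqrt(-5) = 79 + I*sqrt(5))
(-14435 + 40056)/D(W(9)) = (-14435 + 40056)/(79 + I*sqrt(5)) = 25621/(79 + I*sqrt(5))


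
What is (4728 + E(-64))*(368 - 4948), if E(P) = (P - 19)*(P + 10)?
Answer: -42181800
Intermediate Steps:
E(P) = (-19 + P)*(10 + P)
(4728 + E(-64))*(368 - 4948) = (4728 + (-190 + (-64)² - 9*(-64)))*(368 - 4948) = (4728 + (-190 + 4096 + 576))*(-4580) = (4728 + 4482)*(-4580) = 9210*(-4580) = -42181800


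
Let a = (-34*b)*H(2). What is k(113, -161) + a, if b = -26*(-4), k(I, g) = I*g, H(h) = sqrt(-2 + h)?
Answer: -18193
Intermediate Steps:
b = 104
a = 0 (a = (-34*104)*sqrt(-2 + 2) = -3536*sqrt(0) = -3536*0 = 0)
k(113, -161) + a = 113*(-161) + 0 = -18193 + 0 = -18193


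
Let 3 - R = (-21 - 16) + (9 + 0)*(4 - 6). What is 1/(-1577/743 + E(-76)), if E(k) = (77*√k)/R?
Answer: -51863629/3383177852 - 1232725417*I*√19/64280379188 ≈ -0.01533 - 0.083592*I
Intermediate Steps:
R = 58 (R = 3 - ((-21 - 16) + (9 + 0)*(4 - 6)) = 3 - (-37 + 9*(-2)) = 3 - (-37 - 18) = 3 - 1*(-55) = 3 + 55 = 58)
E(k) = 77*√k/58 (E(k) = (77*√k)/58 = (77*√k)*(1/58) = 77*√k/58)
1/(-1577/743 + E(-76)) = 1/(-1577/743 + 77*√(-76)/58) = 1/(-1577*1/743 + 77*(2*I*√19)/58) = 1/(-1577/743 + 77*I*√19/29)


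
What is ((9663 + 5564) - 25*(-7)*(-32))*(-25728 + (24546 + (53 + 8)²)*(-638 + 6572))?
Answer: 1614550427550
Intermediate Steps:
((9663 + 5564) - 25*(-7)*(-32))*(-25728 + (24546 + (53 + 8)²)*(-638 + 6572)) = (15227 + 175*(-32))*(-25728 + (24546 + 61²)*5934) = (15227 - 5600)*(-25728 + (24546 + 3721)*5934) = 9627*(-25728 + 28267*5934) = 9627*(-25728 + 167736378) = 9627*167710650 = 1614550427550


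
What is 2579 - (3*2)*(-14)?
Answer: 2663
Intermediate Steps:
2579 - (3*2)*(-14) = 2579 - 6*(-14) = 2579 - (-84) = 2579 - 1*(-84) = 2579 + 84 = 2663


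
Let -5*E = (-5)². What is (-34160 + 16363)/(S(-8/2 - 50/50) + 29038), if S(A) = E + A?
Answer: -17797/29028 ≈ -0.61310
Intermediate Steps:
E = -5 (E = -⅕*(-5)² = -⅕*25 = -5)
S(A) = -5 + A
(-34160 + 16363)/(S(-8/2 - 50/50) + 29038) = (-34160 + 16363)/((-5 + (-8/2 - 50/50)) + 29038) = -17797/((-5 + (-8*½ - 50*1/50)) + 29038) = -17797/((-5 + (-4 - 1)) + 29038) = -17797/((-5 - 5) + 29038) = -17797/(-10 + 29038) = -17797/29028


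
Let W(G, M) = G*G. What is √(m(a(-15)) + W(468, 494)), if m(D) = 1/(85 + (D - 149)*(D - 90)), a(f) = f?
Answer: √65589589604905/17305 ≈ 468.00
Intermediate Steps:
W(G, M) = G²
m(D) = 1/(85 + (-149 + D)*(-90 + D))
√(m(a(-15)) + W(468, 494)) = √(1/(13495 + (-15)² - 239*(-15)) + 468²) = √(1/(13495 + 225 + 3585) + 219024) = √(1/17305 + 219024) = √(3790210321/17305) = √65589589604905/17305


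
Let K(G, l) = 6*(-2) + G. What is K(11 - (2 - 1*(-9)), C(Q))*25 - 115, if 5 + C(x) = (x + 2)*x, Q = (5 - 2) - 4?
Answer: -415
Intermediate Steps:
Q = -1 (Q = 3 - 4 = -1)
C(x) = -5 + x*(2 + x) (C(x) = -5 + (x + 2)*x = -5 + (2 + x)*x = -5 + x*(2 + x))
K(G, l) = -12 + G
K(11 - (2 - 1*(-9)), C(Q))*25 - 115 = (-12 + (11 - (2 - 1*(-9))))*25 - 115 = (-12 + (11 - (2 + 9)))*25 - 115 = (-12 + (11 - 1*11))*25 - 115 = (-12 + (11 - 11))*25 - 115 = (-12 + 0)*25 - 115 = -12*25 - 115 = -300 - 115 = -415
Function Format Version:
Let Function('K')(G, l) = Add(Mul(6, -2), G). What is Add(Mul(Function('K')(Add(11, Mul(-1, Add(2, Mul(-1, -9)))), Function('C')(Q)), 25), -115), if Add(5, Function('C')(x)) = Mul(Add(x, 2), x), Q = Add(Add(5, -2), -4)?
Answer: -415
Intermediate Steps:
Q = -1 (Q = Add(3, -4) = -1)
Function('C')(x) = Add(-5, Mul(x, Add(2, x))) (Function('C')(x) = Add(-5, Mul(Add(x, 2), x)) = Add(-5, Mul(Add(2, x), x)) = Add(-5, Mul(x, Add(2, x))))
Function('K')(G, l) = Add(-12, G)
Add(Mul(Function('K')(Add(11, Mul(-1, Add(2, Mul(-1, -9)))), Function('C')(Q)), 25), -115) = Add(Mul(Add(-12, Add(11, Mul(-1, Add(2, Mul(-1, -9))))), 25), -115) = Add(Mul(Add(-12, Add(11, Mul(-1, Add(2, 9)))), 25), -115) = Add(Mul(Add(-12, Add(11, Mul(-1, 11))), 25), -115) = Add(Mul(Add(-12, Add(11, -11)), 25), -115) = Add(Mul(Add(-12, 0), 25), -115) = Add(Mul(-12, 25), -115) = Add(-300, -115) = -415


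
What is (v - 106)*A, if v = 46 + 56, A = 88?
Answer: -352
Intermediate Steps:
v = 102
(v - 106)*A = (102 - 106)*88 = -4*88 = -352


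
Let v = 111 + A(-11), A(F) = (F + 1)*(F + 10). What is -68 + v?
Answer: 53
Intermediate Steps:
A(F) = (1 + F)*(10 + F)
v = 121 (v = 111 + (10 + (-11)² + 11*(-11)) = 111 + (10 + 121 - 121) = 111 + 10 = 121)
-68 + v = -68 + 121 = 53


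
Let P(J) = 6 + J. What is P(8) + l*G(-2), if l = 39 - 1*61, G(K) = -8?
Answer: 190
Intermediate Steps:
l = -22 (l = 39 - 61 = -22)
P(8) + l*G(-2) = (6 + 8) - 22*(-8) = 14 + 176 = 190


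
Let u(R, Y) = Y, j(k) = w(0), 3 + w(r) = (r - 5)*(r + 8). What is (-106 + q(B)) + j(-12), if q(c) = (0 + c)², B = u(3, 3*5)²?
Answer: 50476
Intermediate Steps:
w(r) = -3 + (-5 + r)*(8 + r) (w(r) = -3 + (r - 5)*(r + 8) = -3 + (-5 + r)*(8 + r))
j(k) = -43 (j(k) = -43 + 0² + 3*0 = -43 + 0 + 0 = -43)
B = 225 (B = (3*5)² = 15² = 225)
q(c) = c²
(-106 + q(B)) + j(-12) = (-106 + 225²) - 43 = (-106 + 50625) - 43 = 50519 - 43 = 50476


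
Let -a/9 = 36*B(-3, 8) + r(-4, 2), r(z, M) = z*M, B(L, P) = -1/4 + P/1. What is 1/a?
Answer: -1/2439 ≈ -0.00041000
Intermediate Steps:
B(L, P) = -¼ + P (B(L, P) = -1*¼ + P*1 = -¼ + P)
r(z, M) = M*z
a = -2439 (a = -9*(36*(-¼ + 8) + 2*(-4)) = -9*(36*(31/4) - 8) = -9*(279 - 8) = -9*271 = -2439)
1/a = 1/(-2439) = -1/2439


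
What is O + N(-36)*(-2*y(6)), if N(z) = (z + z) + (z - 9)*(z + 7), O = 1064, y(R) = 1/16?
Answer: 7279/8 ≈ 909.88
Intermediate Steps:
y(R) = 1/16
N(z) = 2*z + (-9 + z)*(7 + z)
O + N(-36)*(-2*y(6)) = 1064 + (-63 + (-36)²)*(-2*1/16) = 1064 + (-63 + 1296)*(-⅛) = 1064 + 1233*(-⅛) = 1064 - 1233/8 = 7279/8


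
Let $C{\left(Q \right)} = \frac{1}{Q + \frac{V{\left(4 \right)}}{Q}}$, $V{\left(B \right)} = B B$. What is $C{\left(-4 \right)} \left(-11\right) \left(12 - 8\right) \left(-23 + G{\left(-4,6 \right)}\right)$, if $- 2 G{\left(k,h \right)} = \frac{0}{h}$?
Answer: $- \frac{253}{2} \approx -126.5$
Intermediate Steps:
$G{\left(k,h \right)} = 0$ ($G{\left(k,h \right)} = - \frac{0 \frac{1}{h}}{2} = \left(- \frac{1}{2}\right) 0 = 0$)
$V{\left(B \right)} = B^{2}$
$C{\left(Q \right)} = \frac{1}{Q + \frac{16}{Q}}$ ($C{\left(Q \right)} = \frac{1}{Q + \frac{4^{2}}{Q}} = \frac{1}{Q + \frac{16}{Q}}$)
$C{\left(-4 \right)} \left(-11\right) \left(12 - 8\right) \left(-23 + G{\left(-4,6 \right)}\right) = - \frac{4}{16 + \left(-4\right)^{2}} \left(-11\right) \left(12 - 8\right) \left(-23 + 0\right) = - \frac{4}{16 + 16} \left(-11\right) 4 \left(-23\right) = - \frac{4}{32} \left(-11\right) \left(-92\right) = \left(-4\right) \frac{1}{32} \left(-11\right) \left(-92\right) = \left(- \frac{1}{8}\right) \left(-11\right) \left(-92\right) = \frac{11}{8} \left(-92\right) = - \frac{253}{2}$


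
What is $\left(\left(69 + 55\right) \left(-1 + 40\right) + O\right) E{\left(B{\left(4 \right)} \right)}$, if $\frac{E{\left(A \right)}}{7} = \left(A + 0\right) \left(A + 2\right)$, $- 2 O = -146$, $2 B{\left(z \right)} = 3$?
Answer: $\frac{721623}{4} \approx 1.8041 \cdot 10^{5}$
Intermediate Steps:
$B{\left(z \right)} = \frac{3}{2}$ ($B{\left(z \right)} = \frac{1}{2} \cdot 3 = \frac{3}{2}$)
$O = 73$ ($O = \left(- \frac{1}{2}\right) \left(-146\right) = 73$)
$E{\left(A \right)} = 7 A \left(2 + A\right)$ ($E{\left(A \right)} = 7 \left(A + 0\right) \left(A + 2\right) = 7 A \left(2 + A\right)$)
$\left(\left(69 + 55\right) \left(-1 + 40\right) + O\right) E{\left(B{\left(4 \right)} \right)} = \left(\left(69 + 55\right) \left(-1 + 40\right) + 73\right) 7 \cdot \frac{3}{2} \left(2 + \frac{3}{2}\right) = \left(124 \cdot 39 + 73\right) 7 \cdot \frac{3}{2} \cdot \frac{7}{2} = \left(4836 + 73\right) \frac{147}{4} = 4909 \cdot \frac{147}{4} = \frac{721623}{4}$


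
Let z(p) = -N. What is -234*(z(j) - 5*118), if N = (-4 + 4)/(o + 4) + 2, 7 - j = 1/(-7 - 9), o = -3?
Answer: 138528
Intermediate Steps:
j = 113/16 (j = 7 - 1/(-7 - 9) = 7 - 1/(-16) = 7 - 1*(-1/16) = 7 + 1/16 = 113/16 ≈ 7.0625)
N = 2 (N = (-4 + 4)/(-3 + 4) + 2 = 0/1 + 2 = 0*1 + 2 = 0 + 2 = 2)
z(p) = -2 (z(p) = -1*2 = -2)
-234*(z(j) - 5*118) = -234*(-2 - 5*118) = -234*(-2 - 590) = -234*(-592) = 138528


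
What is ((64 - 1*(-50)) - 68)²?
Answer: 2116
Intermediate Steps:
((64 - 1*(-50)) - 68)² = ((64 + 50) - 68)² = (114 - 68)² = 46² = 2116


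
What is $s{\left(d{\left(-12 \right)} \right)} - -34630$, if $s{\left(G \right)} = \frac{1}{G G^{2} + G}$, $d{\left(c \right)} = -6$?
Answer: $\frac{7687859}{222} \approx 34630.0$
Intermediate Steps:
$s{\left(G \right)} = \frac{1}{G + G^{3}}$ ($s{\left(G \right)} = \frac{1}{G^{3} + G} = \frac{1}{G + G^{3}}$)
$s{\left(d{\left(-12 \right)} \right)} - -34630 = \frac{1}{-6 + \left(-6\right)^{3}} - -34630 = \frac{1}{-6 - 216} + 34630 = \frac{1}{-222} + 34630 = - \frac{1}{222} + 34630 = \frac{7687859}{222}$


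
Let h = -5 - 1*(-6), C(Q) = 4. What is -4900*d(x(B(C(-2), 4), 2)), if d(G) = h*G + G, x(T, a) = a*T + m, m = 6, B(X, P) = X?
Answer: -137200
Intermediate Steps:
h = 1 (h = -5 + 6 = 1)
x(T, a) = 6 + T*a (x(T, a) = a*T + 6 = T*a + 6 = 6 + T*a)
d(G) = 2*G (d(G) = 1*G + G = G + G = 2*G)
-4900*d(x(B(C(-2), 4), 2)) = -9800*(6 + 4*2) = -9800*(6 + 8) = -9800*14 = -4900*28 = -137200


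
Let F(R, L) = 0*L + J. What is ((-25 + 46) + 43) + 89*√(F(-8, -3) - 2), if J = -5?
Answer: 64 + 89*I*√7 ≈ 64.0 + 235.47*I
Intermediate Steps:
F(R, L) = -5 (F(R, L) = 0*L - 5 = 0 - 5 = -5)
((-25 + 46) + 43) + 89*√(F(-8, -3) - 2) = ((-25 + 46) + 43) + 89*√(-5 - 2) = (21 + 43) + 89*√(-7) = 64 + 89*(I*√7) = 64 + 89*I*√7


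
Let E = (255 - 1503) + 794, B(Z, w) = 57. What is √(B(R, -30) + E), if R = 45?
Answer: I*√397 ≈ 19.925*I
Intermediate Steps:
E = -454 (E = -1248 + 794 = -454)
√(B(R, -30) + E) = √(57 - 454) = √(-397) = I*√397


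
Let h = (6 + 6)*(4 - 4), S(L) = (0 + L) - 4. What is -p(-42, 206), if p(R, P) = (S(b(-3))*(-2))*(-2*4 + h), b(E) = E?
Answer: 112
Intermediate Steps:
S(L) = -4 + L (S(L) = L - 4 = -4 + L)
h = 0 (h = 12*0 = 0)
p(R, P) = -112 (p(R, P) = ((-4 - 3)*(-2))*(-2*4 + 0) = (-7*(-2))*(-8 + 0) = 14*(-8) = -112)
-p(-42, 206) = -1*(-112) = 112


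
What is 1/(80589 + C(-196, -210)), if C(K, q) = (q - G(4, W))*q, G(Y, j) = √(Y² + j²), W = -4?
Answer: 41563/5181978507 - 280*√2/5181978507 ≈ 7.9443e-6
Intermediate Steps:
C(K, q) = q*(q - 4*√2) (C(K, q) = (q - √(4² + (-4)²))*q = (q - √(16 + 16))*q = (q - √32)*q = (q - 4*√2)*q = q*(q - 4*√2))
1/(80589 + C(-196, -210)) = 1/(80589 - 210*(-210 - 4*√2)) = 1/(80589 + (44100 + 840*√2)) = 1/(124689 + 840*√2)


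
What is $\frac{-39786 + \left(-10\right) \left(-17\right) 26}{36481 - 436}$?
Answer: $- \frac{35366}{36045} \approx -0.98116$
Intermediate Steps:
$\frac{-39786 + \left(-10\right) \left(-17\right) 26}{36481 - 436} = \frac{-39786 + 170 \cdot 26}{36045} = \left(-39786 + 4420\right) \frac{1}{36045} = \left(-35366\right) \frac{1}{36045} = - \frac{35366}{36045}$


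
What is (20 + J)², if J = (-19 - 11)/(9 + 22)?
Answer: 348100/961 ≈ 362.23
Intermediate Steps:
J = -30/31 ≈ -0.96774
(20 + J)² = (20 - 30/31)² = (590/31)² = 348100/961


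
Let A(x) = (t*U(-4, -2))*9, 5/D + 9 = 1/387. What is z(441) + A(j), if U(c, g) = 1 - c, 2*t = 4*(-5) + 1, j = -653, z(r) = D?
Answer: -745245/1741 ≈ -428.06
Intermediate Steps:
D = -1935/3482 (D = 5/(-9 + 1/387) = 5/(-3482/387) = 5*(-387/3482) = -1935/3482 ≈ -0.55572)
z(r) = -1935/3482
t = -19/2 (t = (4*(-5) + 1)/2 = (-20 + 1)/2 = (½)*(-19) = -19/2 ≈ -9.5000)
A(x) = -855/2 (A(x) = -19*(1 - 1*(-4))/2*9 = -19*(1 + 4)/2*9 = -19/2*5*9 = -95/2*9 = -855/2)
z(441) + A(j) = -1935/3482 - 855/2 = -745245/1741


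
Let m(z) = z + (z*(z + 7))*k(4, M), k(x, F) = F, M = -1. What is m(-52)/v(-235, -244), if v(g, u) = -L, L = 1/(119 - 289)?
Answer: -406640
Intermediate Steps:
m(z) = z - z*(7 + z) (m(z) = z + (z*(z + 7))*(-1) = z + (z*(7 + z))*(-1) = z - z*(7 + z))
L = -1/170 (L = 1/(-170) = -1/170 ≈ -0.0058824)
v(g, u) = 1/170 (v(g, u) = -1*(-1/170) = 1/170)
m(-52)/v(-235, -244) = (-52*(-6 - 1*(-52)))/(1/170) = -52*(-6 + 52)*170 = -52*46*170 = -2392*170 = -406640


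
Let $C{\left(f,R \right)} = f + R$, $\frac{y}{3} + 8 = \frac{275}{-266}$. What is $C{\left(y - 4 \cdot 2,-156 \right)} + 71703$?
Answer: $\frac{19022165}{266} \approx 71512.0$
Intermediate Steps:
$y = - \frac{7209}{266}$ ($y = -24 + 3 \frac{275}{-266} = -24 + 3 \cdot 275 \left(- \frac{1}{266}\right) = -24 + 3 \left(- \frac{275}{266}\right) = -24 - \frac{825}{266} = - \frac{7209}{266} \approx -27.102$)
$C{\left(f,R \right)} = R + f$
$C{\left(y - 4 \cdot 2,-156 \right)} + 71703 = \left(-156 - \left(\frac{7209}{266} + 4 \cdot 2\right)\right) + 71703 = \left(-156 - \frac{9337}{266}\right) + 71703 = - \frac{50833}{266} + 71703 = \frac{19022165}{266}$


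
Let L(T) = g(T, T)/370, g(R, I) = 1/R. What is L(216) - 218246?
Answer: -17442220319/79920 ≈ -2.1825e+5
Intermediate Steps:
L(T) = 1/(370*T) (L(T) = 1/(T*370) = (1/370)/T = 1/(370*T))
L(216) - 218246 = (1/370)/216 - 218246 = (1/370)*(1/216) - 218246 = 1/79920 - 218246 = -17442220319/79920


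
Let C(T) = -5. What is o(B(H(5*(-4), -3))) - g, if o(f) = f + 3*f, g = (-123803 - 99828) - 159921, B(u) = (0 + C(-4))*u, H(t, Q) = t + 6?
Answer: 383832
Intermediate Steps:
H(t, Q) = 6 + t
B(u) = -5*u (B(u) = (0 - 5)*u = -5*u)
g = -383552 (g = -223631 - 159921 = -383552)
o(f) = 4*f
o(B(H(5*(-4), -3))) - g = 4*(-5*(6 + 5*(-4))) - 1*(-383552) = 4*(-5*(6 - 20)) + 383552 = 4*(-5*(-14)) + 383552 = 4*70 + 383552 = 280 + 383552 = 383832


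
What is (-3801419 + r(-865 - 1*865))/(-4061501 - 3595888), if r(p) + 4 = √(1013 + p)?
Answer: 1267141/2552463 - I*√717/7657389 ≈ 0.49644 - 3.4969e-6*I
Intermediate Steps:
r(p) = -4 + √(1013 + p)
(-3801419 + r(-865 - 1*865))/(-4061501 - 3595888) = (-3801419 + (-4 + √(1013 + (-865 - 1*865))))/(-4061501 - 3595888) = (-3801419 + (-4 + √(1013 + (-865 - 865))))/(-7657389) = (-3801419 + (-4 + √(1013 - 1730)))*(-1/7657389) = (-3801419 + (-4 + √(-717)))*(-1/7657389) = (-3801419 + (-4 + I*√717))*(-1/7657389) = (-3801423 + I*√717)*(-1/7657389) = 1267141/2552463 - I*√717/7657389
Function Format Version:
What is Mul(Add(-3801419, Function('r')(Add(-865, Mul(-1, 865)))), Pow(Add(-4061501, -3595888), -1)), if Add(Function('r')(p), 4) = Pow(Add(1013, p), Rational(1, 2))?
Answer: Add(Rational(1267141, 2552463), Mul(Rational(-1, 7657389), I, Pow(717, Rational(1, 2)))) ≈ Add(0.49644, Mul(-3.4969e-6, I))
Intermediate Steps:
Function('r')(p) = Add(-4, Pow(Add(1013, p), Rational(1, 2)))
Mul(Add(-3801419, Function('r')(Add(-865, Mul(-1, 865)))), Pow(Add(-4061501, -3595888), -1)) = Mul(Add(-3801419, Add(-4, Pow(Add(1013, Add(-865, Mul(-1, 865))), Rational(1, 2)))), Pow(Add(-4061501, -3595888), -1)) = Mul(Add(-3801419, Add(-4, Pow(Add(1013, Add(-865, -865)), Rational(1, 2)))), Pow(-7657389, -1)) = Mul(Add(-3801419, Add(-4, Pow(Add(1013, -1730), Rational(1, 2)))), Rational(-1, 7657389)) = Mul(Add(-3801419, Add(-4, Pow(-717, Rational(1, 2)))), Rational(-1, 7657389)) = Mul(Add(-3801419, Add(-4, Mul(I, Pow(717, Rational(1, 2))))), Rational(-1, 7657389)) = Mul(Add(-3801423, Mul(I, Pow(717, Rational(1, 2)))), Rational(-1, 7657389)) = Add(Rational(1267141, 2552463), Mul(Rational(-1, 7657389), I, Pow(717, Rational(1, 2))))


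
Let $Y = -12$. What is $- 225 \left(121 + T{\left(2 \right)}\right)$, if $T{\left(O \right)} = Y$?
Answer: $-24525$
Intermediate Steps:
$T{\left(O \right)} = -12$
$- 225 \left(121 + T{\left(2 \right)}\right) = - 225 \left(121 - 12\right) = \left(-225\right) 109 = -24525$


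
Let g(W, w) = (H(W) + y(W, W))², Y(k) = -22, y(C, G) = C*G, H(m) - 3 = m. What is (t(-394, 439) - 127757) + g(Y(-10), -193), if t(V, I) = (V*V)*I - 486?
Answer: 68236586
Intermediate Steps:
H(m) = 3 + m
t(V, I) = -486 + I*V² (t(V, I) = V²*I - 486 = I*V² - 486 = -486 + I*V²)
g(W, w) = (3 + W + W²)² (g(W, w) = ((3 + W) + W*W)² = ((3 + W) + W²)² = (3 + W + W²)²)
(t(-394, 439) - 127757) + g(Y(-10), -193) = ((-486 + 439*(-394)²) - 127757) + (3 - 22 + (-22)²)² = ((-486 + 439*155236) - 127757) + (3 - 22 + 484)² = ((-486 + 68148604) - 127757) + 465² = (68148118 - 127757) + 216225 = 68020361 + 216225 = 68236586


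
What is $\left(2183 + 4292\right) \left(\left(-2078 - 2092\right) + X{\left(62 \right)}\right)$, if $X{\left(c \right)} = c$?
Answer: $-26599300$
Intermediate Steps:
$\left(2183 + 4292\right) \left(\left(-2078 - 2092\right) + X{\left(62 \right)}\right) = \left(2183 + 4292\right) \left(\left(-2078 - 2092\right) + 62\right) = 6475 \left(-4170 + 62\right) = 6475 \left(-4108\right) = -26599300$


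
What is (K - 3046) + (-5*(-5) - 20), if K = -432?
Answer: -3473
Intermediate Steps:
(K - 3046) + (-5*(-5) - 20) = (-432 - 3046) + (-5*(-5) - 20) = -3478 + (25 - 20) = -3478 + 5 = -3473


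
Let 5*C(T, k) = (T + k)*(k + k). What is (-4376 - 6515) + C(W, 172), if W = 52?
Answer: 22601/5 ≈ 4520.2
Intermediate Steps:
C(T, k) = 2*k*(T + k)/5 (C(T, k) = ((T + k)*(k + k))/5 = ((T + k)*(2*k))/5 = (2*k*(T + k))/5 = 2*k*(T + k)/5)
(-4376 - 6515) + C(W, 172) = (-4376 - 6515) + (2/5)*172*(52 + 172) = -10891 + (2/5)*172*224 = -10891 + 77056/5 = 22601/5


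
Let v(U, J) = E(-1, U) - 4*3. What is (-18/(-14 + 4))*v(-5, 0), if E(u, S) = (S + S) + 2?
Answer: -36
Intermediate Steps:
E(u, S) = 2 + 2*S (E(u, S) = 2*S + 2 = 2 + 2*S)
v(U, J) = -10 + 2*U (v(U, J) = (2 + 2*U) - 4*3 = (2 + 2*U) - 12 = -10 + 2*U)
(-18/(-14 + 4))*v(-5, 0) = (-18/(-14 + 4))*(-10 + 2*(-5)) = (-18/(-10))*(-10 - 10) = -1/10*(-18)*(-20) = (9/5)*(-20) = -36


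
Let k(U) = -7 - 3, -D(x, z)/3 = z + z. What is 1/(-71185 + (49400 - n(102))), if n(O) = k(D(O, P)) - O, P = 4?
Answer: -1/21673 ≈ -4.6140e-5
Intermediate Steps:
D(x, z) = -6*z (D(x, z) = -3*(z + z) = -6*z)
k(U) = -10
n(O) = -10 - O
1/(-71185 + (49400 - n(102))) = 1/(-71185 + (49400 - (-10 - 1*102))) = 1/(-71185 + (49400 - (-10 - 102))) = 1/(-71185 + (49400 - 1*(-112))) = 1/(-71185 + (49400 + 112)) = 1/(-71185 + 49512) = 1/(-21673) = -1/21673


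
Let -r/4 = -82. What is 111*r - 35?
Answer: 36373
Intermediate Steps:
r = 328 (r = -4*(-82) = 328)
111*r - 35 = 111*328 - 35 = 36408 - 35 = 36373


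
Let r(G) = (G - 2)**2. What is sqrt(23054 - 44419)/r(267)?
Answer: I*sqrt(21365)/70225 ≈ 0.0020814*I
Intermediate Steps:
r(G) = (-2 + G)**2
sqrt(23054 - 44419)/r(267) = sqrt(23054 - 44419)/((-2 + 267)**2) = sqrt(-21365)/(265**2) = (I*sqrt(21365))/70225 = (I*sqrt(21365))*(1/70225) = I*sqrt(21365)/70225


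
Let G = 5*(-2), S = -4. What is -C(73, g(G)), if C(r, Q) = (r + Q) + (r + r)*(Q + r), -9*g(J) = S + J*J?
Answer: -9163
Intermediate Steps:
G = -10
g(J) = 4/9 - J**2/9 (g(J) = -(-4 + J*J)/9 = -(-4 + J**2)/9 = 4/9 - J**2/9)
C(r, Q) = Q + r + 2*r*(Q + r) (C(r, Q) = (Q + r) + (2*r)*(Q + r) = (Q + r) + 2*r*(Q + r) = Q + r + 2*r*(Q + r))
-C(73, g(G)) = -((4/9 - 1/9*(-10)**2) + 73 + 2*73**2 + 2*(4/9 - 1/9*(-10)**2)*73) = -((4/9 - 1/9*100) + 73 + 2*5329 + 2*(4/9 - 1/9*100)*73) = -((4/9 - 100/9) + 73 + 10658 + 2*(4/9 - 100/9)*73) = -(-32/3 + 73 + 10658 + 2*(-32/3)*73) = -(-32/3 + 73 + 10658 - 4672/3) = -1*9163 = -9163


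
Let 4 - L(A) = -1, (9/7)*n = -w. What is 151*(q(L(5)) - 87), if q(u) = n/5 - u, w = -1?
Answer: -624083/45 ≈ -13869.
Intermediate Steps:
n = 7/9 (n = 7*(-1*(-1))/9 = (7/9)*1 = 7/9 ≈ 0.77778)
L(A) = 5 (L(A) = 4 - 1*(-1) = 4 + 1 = 5)
q(u) = 7/45 - u (q(u) = (7/9)/5 - u = (7/9)*(⅕) - u = 7/45 - u)
151*(q(L(5)) - 87) = 151*((7/45 - 1*5) - 87) = 151*((7/45 - 5) - 87) = 151*(-218/45 - 87) = 151*(-4133/45) = -624083/45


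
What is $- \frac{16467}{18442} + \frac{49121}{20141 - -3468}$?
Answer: $\frac{517120079}{435397178} \approx 1.1877$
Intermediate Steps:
$- \frac{16467}{18442} + \frac{49121}{20141 - -3468} = \left(-16467\right) \frac{1}{18442} + \frac{49121}{20141 + 3468} = - \frac{16467}{18442} + \frac{49121}{23609} = \frac{517120079}{435397178}$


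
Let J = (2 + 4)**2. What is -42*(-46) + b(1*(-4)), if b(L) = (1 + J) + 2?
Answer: 1971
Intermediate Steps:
J = 36 (J = 6**2 = 36)
b(L) = 39 (b(L) = (1 + 36) + 2 = 37 + 2 = 39)
-42*(-46) + b(1*(-4)) = -42*(-46) + 39 = 1932 + 39 = 1971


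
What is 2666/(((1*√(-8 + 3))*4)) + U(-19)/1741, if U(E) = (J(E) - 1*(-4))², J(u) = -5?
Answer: 1/1741 - 1333*I*√5/10 ≈ 0.00057438 - 298.07*I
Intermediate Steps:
U(E) = 1 (U(E) = (-5 - 1*(-4))² = (-5 + 4)² = (-1)² = 1)
2666/(((1*√(-8 + 3))*4)) + U(-19)/1741 = 2666/(((1*√(-8 + 3))*4)) + 1/1741 = 2666/(((1*√(-5))*4)) + 1*(1/1741) = 2666/(((1*(I*√5))*4)) + 1/1741 = 2666/(((I*√5)*4)) + 1/1741 = 2666/((4*I*√5)) + 1/1741 = 2666*(-I*√5/20) + 1/1741 = -1333*I*√5/10 + 1/1741 = 1/1741 - 1333*I*√5/10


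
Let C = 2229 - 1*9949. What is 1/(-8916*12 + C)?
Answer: -1/114712 ≈ -8.7175e-6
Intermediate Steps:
C = -7720 (C = 2229 - 9949 = -7720)
1/(-8916*12 + C) = 1/(-8916*12 - 7720) = 1/(-106992 - 7720) = 1/(-114712) = -1/114712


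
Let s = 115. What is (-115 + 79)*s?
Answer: -4140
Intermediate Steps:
(-115 + 79)*s = (-115 + 79)*115 = -36*115 = -4140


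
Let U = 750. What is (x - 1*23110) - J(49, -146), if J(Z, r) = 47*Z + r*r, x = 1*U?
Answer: -45979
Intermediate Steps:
x = 750 (x = 1*750 = 750)
J(Z, r) = r**2 + 47*Z (J(Z, r) = 47*Z + r**2 = r**2 + 47*Z)
(x - 1*23110) - J(49, -146) = (750 - 1*23110) - ((-146)**2 + 47*49) = (750 - 23110) - (21316 + 2303) = -22360 - 1*23619 = -22360 - 23619 = -45979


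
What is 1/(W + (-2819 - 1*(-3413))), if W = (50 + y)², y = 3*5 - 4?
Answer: 1/4315 ≈ 0.00023175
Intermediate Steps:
y = 11 (y = 15 - 4 = 11)
W = 3721 (W = (50 + 11)² = 61² = 3721)
1/(W + (-2819 - 1*(-3413))) = 1/(3721 + (-2819 - 1*(-3413))) = 1/(3721 + (-2819 + 3413)) = 1/(3721 + 594) = 1/4315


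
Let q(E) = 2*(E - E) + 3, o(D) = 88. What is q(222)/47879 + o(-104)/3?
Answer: 4213361/143637 ≈ 29.333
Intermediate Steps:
q(E) = 3 (q(E) = 2*0 + 3 = 0 + 3 = 3)
q(222)/47879 + o(-104)/3 = 3/47879 + 88/3 = 4213361/143637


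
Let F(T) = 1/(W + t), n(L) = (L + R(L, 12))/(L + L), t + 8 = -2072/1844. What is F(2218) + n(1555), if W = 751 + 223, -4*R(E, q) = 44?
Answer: 344108631/691676440 ≈ 0.49750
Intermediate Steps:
R(E, q) = -11 (R(E, q) = -¼*44 = -11)
t = -4206/461 (t = -8 - 2072/1844 = -8 - 2072*1/1844 = -8 - 518/461 = -4206/461 ≈ -9.1236)
W = 974
n(L) = (-11 + L)/(2*L) (n(L) = (L - 11)/(L + L) = (-11 + L)/((2*L)) = (-11 + L)*(1/(2*L)) = (-11 + L)/(2*L))
F(T) = 461/444808 (F(T) = 1/(974 - 4206/461) = 1/(444808/461) = 461/444808)
F(2218) + n(1555) = 461/444808 + (½)*(-11 + 1555)/1555 = 461/444808 + (½)*(1/1555)*1544 = 461/444808 + 772/1555 = 344108631/691676440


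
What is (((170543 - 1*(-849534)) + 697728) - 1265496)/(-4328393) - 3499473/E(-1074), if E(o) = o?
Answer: 5048869552341/1549564694 ≈ 3258.3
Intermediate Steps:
(((170543 - 1*(-849534)) + 697728) - 1265496)/(-4328393) - 3499473/E(-1074) = (((170543 - 1*(-849534)) + 697728) - 1265496)/(-4328393) - 3499473/(-1074) = (((170543 + 849534) + 697728) - 1265496)*(-1/4328393) - 3499473*(-1/1074) = ((1020077 + 697728) - 1265496)*(-1/4328393) + 1166491/358 = (1717805 - 1265496)*(-1/4328393) + 1166491/358 = 452309*(-1/4328393) + 1166491/358 = -452309/4328393 + 1166491/358 = 5048869552341/1549564694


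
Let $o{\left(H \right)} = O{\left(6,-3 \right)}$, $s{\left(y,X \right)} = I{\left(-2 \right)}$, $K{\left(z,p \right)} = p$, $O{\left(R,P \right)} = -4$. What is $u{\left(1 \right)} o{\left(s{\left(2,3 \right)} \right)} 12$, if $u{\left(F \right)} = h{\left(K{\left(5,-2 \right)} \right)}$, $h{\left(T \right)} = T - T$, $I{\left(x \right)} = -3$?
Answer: $0$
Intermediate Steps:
$h{\left(T \right)} = 0$
$s{\left(y,X \right)} = -3$
$u{\left(F \right)} = 0$
$o{\left(H \right)} = -4$
$u{\left(1 \right)} o{\left(s{\left(2,3 \right)} \right)} 12 = 0 \left(-4\right) 12 = 0 \cdot 12 = 0$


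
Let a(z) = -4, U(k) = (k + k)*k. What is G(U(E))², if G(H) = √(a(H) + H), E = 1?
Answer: -2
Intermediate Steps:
U(k) = 2*k² (U(k) = (2*k)*k = 2*k²)
G(H) = √(-4 + H)
G(U(E))² = (√(-4 + 2*1²))² = (√(-4 + 2*1))² = (√(-4 + 2))² = (√(-2))² = (I*√2)² = -2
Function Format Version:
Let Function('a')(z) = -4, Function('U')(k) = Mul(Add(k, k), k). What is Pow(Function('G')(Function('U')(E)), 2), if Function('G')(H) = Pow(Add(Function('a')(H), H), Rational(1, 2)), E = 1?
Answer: -2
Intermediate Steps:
Function('U')(k) = Mul(2, Pow(k, 2)) (Function('U')(k) = Mul(Mul(2, k), k) = Mul(2, Pow(k, 2)))
Function('G')(H) = Pow(Add(-4, H), Rational(1, 2))
Pow(Function('G')(Function('U')(E)), 2) = Pow(Pow(Add(-4, Mul(2, Pow(1, 2))), Rational(1, 2)), 2) = Pow(Pow(Add(-4, Mul(2, 1)), Rational(1, 2)), 2) = Pow(Pow(Add(-4, 2), Rational(1, 2)), 2) = Pow(Pow(-2, Rational(1, 2)), 2) = Pow(Mul(I, Pow(2, Rational(1, 2))), 2) = -2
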